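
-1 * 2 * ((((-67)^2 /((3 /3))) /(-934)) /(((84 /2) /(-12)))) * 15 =-134670 /3269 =-41.20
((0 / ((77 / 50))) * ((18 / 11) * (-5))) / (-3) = 0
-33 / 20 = -1.65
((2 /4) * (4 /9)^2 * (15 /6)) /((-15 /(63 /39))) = -28 /1053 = -0.03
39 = 39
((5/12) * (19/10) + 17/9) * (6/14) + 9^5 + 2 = 9920761/168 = 59052.15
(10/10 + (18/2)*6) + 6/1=61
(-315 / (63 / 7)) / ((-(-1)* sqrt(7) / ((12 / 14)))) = -30* sqrt(7) / 7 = -11.34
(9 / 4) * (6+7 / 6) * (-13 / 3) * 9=-5031 / 8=-628.88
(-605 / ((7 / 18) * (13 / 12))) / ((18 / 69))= -500940 / 91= -5504.84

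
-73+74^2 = 5403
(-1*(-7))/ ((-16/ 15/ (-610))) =32025/ 8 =4003.12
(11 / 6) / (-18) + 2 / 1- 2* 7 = -1307 / 108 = -12.10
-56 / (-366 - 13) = 56 / 379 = 0.15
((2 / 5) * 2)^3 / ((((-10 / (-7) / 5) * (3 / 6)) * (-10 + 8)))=-224 / 125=-1.79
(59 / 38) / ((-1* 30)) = -59 / 1140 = -0.05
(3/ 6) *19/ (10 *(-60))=-19/ 1200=-0.02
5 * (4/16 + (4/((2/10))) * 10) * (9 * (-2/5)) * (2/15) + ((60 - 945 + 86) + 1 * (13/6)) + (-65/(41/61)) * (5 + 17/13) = -56623/30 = -1887.43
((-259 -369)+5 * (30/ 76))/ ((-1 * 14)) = 23789/ 532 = 44.72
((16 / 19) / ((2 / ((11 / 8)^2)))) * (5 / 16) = 605 / 2432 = 0.25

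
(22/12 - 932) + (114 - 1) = -4903/6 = -817.17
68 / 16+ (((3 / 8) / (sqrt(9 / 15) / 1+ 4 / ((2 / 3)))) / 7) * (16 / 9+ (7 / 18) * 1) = 14107 / 3304 - 13 * sqrt(15) / 19824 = 4.27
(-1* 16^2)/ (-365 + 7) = 128/ 179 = 0.72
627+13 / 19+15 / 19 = 11941 / 19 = 628.47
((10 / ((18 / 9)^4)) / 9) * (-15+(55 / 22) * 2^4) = 125 / 72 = 1.74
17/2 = 8.50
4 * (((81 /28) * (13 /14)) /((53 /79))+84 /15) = 997663 /25970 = 38.42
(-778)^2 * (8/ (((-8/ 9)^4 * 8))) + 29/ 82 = 40705515169/ 41984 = 969548.28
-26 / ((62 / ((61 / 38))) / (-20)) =7930 / 589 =13.46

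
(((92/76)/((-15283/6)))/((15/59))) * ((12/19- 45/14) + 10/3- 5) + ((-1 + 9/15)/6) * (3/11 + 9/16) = -973456283/20391434448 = -0.05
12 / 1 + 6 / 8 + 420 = 1731 / 4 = 432.75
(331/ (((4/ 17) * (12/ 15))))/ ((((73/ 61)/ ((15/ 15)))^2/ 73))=104690335/ 1168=89632.14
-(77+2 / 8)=-309 / 4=-77.25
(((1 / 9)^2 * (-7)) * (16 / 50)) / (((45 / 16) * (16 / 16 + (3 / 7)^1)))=-3136 / 455625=-0.01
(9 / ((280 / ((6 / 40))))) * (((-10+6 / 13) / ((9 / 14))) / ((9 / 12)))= -0.10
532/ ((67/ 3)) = 1596/ 67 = 23.82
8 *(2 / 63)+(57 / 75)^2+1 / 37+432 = 630620866 / 1456875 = 432.86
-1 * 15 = -15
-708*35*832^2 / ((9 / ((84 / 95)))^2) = -896546373632 / 5415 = -165567197.35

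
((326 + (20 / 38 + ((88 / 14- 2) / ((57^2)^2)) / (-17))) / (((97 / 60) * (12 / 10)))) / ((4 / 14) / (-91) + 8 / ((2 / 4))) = 62209214002390 / 5912525238777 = 10.52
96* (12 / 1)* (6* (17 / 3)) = 39168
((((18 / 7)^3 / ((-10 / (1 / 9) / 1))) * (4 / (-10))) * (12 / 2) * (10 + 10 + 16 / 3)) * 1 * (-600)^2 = 1418342400 / 343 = 4135109.04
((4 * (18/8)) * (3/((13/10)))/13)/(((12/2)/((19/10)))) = 171/338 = 0.51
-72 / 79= -0.91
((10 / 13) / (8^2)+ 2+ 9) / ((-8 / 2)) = -4581 / 1664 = -2.75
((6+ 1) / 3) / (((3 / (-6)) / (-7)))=98 / 3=32.67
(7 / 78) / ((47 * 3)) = 7 / 10998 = 0.00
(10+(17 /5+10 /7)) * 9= 4671 /35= 133.46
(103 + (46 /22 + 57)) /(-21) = -1783 /231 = -7.72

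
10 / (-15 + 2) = -10 / 13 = -0.77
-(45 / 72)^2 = -25 / 64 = -0.39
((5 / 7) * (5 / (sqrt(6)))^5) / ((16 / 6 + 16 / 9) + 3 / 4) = 15625 * sqrt(6) / 7854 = 4.87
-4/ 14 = -0.29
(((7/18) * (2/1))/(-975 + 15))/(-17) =7/146880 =0.00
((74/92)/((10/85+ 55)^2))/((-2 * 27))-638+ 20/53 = -73700490181553/115586374788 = -637.62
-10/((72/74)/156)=-4810/3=-1603.33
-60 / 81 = -20 / 27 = -0.74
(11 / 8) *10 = 55 / 4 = 13.75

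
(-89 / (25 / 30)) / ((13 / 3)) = -1602 / 65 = -24.65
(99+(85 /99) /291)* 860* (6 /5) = 102171.04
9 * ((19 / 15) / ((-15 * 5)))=-0.15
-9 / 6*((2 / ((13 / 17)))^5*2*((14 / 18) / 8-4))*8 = 12767354144 / 1113879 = 11462.07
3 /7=0.43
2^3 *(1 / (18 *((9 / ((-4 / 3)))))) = -16 / 243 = -0.07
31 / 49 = 0.63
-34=-34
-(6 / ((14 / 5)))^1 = -15 / 7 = -2.14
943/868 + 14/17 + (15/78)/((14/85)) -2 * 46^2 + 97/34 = -202669617/47957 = -4226.07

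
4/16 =1/4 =0.25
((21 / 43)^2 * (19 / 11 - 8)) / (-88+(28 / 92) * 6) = 699867 / 40311898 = 0.02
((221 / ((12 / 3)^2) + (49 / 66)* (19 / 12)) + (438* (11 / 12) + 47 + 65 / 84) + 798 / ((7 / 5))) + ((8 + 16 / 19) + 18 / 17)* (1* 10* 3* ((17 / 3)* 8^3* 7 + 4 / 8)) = 21608953876165 / 3581424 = 6033620.67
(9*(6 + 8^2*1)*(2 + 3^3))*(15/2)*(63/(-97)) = -8632575/97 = -88995.62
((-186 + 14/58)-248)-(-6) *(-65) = -23889/29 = -823.76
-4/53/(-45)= 4/2385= 0.00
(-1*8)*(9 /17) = -72 /17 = -4.24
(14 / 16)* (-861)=-753.38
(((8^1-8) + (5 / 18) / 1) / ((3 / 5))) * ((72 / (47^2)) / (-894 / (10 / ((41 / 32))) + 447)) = 16000 / 352510011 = 0.00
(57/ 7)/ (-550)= -57/ 3850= -0.01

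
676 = 676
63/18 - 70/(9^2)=427/162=2.64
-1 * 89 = -89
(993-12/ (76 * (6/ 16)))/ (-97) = -18859/ 1843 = -10.23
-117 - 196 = -313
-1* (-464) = 464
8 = 8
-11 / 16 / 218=-11 / 3488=-0.00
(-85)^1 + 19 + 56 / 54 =-1754 / 27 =-64.96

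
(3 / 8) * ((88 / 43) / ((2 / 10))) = 3.84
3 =3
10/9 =1.11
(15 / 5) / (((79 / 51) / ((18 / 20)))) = 1377 / 790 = 1.74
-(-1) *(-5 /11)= -5 /11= -0.45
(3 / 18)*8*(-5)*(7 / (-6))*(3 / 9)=70 / 27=2.59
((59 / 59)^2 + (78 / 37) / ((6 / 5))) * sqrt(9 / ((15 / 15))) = 306 / 37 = 8.27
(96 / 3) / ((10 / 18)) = 288 / 5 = 57.60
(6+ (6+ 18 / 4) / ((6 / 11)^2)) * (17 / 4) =16847 / 96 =175.49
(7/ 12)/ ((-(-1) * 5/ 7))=49/ 60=0.82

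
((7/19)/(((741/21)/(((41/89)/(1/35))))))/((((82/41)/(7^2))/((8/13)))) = 2.54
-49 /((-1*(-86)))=-49 /86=-0.57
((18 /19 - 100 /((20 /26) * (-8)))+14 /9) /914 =12827 /625176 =0.02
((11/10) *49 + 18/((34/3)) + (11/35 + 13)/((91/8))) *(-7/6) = -66.10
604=604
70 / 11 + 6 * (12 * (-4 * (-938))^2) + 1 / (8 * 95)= 8473531260891 / 8360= 1013580294.36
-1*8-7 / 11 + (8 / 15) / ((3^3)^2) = -1038737 / 120285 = -8.64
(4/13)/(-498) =-2/3237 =-0.00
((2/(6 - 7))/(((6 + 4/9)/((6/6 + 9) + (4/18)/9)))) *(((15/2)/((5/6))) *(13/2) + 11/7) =-1682/9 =-186.89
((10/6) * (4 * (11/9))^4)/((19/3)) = 18740480/124659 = 150.33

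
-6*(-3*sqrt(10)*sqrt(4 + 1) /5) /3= 6*sqrt(2)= 8.49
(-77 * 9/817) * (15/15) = -693/817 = -0.85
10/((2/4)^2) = 40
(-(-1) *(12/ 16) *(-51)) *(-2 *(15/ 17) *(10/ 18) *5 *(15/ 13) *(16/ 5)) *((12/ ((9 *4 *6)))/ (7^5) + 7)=1058841500/ 218491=4846.16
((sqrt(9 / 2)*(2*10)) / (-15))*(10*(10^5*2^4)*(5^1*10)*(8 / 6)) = -3016988933.06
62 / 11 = 5.64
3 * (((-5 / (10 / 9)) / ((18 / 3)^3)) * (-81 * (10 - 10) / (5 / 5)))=0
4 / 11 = 0.36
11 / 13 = 0.85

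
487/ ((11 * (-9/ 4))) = -1948/ 99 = -19.68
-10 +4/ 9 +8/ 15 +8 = -46/ 45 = -1.02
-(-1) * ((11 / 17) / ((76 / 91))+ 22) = 29425 / 1292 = 22.77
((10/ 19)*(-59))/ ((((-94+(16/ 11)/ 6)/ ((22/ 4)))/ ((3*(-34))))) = -321255/ 1729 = -185.80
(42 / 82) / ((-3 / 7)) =-49 / 41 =-1.20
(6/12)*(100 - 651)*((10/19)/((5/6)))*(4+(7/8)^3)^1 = -208017/256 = -812.57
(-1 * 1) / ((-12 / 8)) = 2 / 3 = 0.67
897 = 897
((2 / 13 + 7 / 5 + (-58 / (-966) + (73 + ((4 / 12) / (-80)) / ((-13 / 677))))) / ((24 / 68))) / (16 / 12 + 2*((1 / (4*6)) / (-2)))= 9830981 / 59892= 164.15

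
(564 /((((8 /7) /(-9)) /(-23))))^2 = 41742167481 /4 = 10435541870.25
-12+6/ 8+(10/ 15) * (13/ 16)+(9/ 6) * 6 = -41/ 24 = -1.71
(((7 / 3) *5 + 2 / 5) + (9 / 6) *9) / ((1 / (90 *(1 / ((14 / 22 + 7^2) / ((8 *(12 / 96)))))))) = 649 / 14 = 46.36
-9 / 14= -0.64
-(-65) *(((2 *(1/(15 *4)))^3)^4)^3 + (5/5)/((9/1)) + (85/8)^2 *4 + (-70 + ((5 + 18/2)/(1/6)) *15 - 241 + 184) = 47570201544900167247712500000000000000000000000000000013/30018927059399824200000000000000000000000000000000000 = 1584.67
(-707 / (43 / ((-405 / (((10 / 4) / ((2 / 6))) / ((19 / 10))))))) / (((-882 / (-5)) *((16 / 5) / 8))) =28785 / 1204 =23.91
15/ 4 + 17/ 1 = 83/ 4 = 20.75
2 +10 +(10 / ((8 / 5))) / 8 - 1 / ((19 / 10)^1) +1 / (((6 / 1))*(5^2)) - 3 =422329 / 45600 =9.26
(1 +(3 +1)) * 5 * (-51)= -1275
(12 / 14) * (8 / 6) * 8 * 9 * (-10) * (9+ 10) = -109440 / 7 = -15634.29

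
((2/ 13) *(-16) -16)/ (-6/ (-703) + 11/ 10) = -1687200/ 101309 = -16.65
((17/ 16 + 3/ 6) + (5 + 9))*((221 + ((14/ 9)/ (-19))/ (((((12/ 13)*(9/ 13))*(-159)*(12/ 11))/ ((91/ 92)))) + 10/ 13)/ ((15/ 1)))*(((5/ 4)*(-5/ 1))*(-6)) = 1939323400014965/ 224764720128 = 8628.24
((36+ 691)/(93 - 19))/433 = 727/32042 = 0.02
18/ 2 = 9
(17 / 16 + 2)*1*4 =49 / 4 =12.25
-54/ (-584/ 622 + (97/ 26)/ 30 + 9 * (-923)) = 13099320/ 2015309653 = 0.01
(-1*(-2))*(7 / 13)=14 / 13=1.08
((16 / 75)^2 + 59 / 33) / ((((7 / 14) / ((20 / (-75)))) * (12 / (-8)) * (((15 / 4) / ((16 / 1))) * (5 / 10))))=232327168 / 41765625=5.56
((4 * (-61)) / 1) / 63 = -244 / 63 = -3.87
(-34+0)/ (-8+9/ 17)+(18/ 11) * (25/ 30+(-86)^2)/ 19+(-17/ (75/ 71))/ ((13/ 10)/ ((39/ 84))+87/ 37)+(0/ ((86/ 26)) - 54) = 221768599258/ 379432185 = 584.47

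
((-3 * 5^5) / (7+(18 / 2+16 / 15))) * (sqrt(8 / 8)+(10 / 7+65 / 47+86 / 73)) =-4212984375 / 1537088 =-2740.89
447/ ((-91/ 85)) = -37995/ 91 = -417.53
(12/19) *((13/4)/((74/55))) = 2145/1406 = 1.53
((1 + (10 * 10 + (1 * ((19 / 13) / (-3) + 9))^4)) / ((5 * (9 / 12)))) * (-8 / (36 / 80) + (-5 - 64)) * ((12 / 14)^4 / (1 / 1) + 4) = -84332108908839440 / 149973439707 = -562313.63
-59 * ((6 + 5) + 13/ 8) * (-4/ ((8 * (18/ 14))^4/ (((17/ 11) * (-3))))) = -1.23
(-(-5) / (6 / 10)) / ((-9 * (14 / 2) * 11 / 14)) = -50 / 297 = -0.17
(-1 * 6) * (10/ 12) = -5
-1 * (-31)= 31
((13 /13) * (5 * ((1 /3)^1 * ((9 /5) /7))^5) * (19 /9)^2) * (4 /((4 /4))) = 4332 /10504375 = 0.00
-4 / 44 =-0.09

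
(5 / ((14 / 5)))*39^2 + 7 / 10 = 95087 / 35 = 2716.77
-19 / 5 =-3.80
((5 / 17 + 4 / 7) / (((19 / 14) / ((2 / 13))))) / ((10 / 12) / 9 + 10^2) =22248 / 22695595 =0.00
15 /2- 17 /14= 44 /7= 6.29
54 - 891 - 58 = -895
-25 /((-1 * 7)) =25 /7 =3.57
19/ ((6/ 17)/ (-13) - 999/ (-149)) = 625651/ 219885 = 2.85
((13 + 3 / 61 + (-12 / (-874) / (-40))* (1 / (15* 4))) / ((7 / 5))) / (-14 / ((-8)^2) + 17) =278281478 / 501018315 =0.56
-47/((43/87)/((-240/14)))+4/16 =1963021/1204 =1630.42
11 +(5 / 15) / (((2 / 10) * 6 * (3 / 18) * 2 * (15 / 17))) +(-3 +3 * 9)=647 / 18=35.94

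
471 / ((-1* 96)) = -157 / 32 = -4.91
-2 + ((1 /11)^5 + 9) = 1127358 /161051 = 7.00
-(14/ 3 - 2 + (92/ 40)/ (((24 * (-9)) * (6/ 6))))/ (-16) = 5737/ 34560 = 0.17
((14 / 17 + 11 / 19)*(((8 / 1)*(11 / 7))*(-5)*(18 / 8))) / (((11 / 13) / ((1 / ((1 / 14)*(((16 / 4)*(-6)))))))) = 88335 / 646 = 136.74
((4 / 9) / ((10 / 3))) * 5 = 2 / 3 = 0.67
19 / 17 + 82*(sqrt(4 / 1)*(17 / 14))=23831 / 119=200.26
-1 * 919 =-919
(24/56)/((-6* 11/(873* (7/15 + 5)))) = -11931/385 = -30.99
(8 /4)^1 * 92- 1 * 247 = -63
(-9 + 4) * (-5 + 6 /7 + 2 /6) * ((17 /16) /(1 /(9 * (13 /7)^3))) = 2801175 /2401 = 1166.67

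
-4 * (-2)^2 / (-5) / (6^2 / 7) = 28 / 45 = 0.62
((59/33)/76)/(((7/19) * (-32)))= -59/29568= -0.00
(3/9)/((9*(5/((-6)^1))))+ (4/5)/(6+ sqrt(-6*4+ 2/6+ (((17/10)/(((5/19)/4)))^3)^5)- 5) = -4271781441524108487250385355241918567950028/96115082434292440962002113564785361382391255+ 12207031250*sqrt(12815344324572325461608663711809587490959459)/2135890720762054243600046968106341364053139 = -0.04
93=93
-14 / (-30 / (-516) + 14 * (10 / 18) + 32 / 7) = -75852 / 67223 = -1.13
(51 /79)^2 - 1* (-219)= 1369380 /6241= 219.42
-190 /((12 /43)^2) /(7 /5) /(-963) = 878275 /485352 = 1.81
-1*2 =-2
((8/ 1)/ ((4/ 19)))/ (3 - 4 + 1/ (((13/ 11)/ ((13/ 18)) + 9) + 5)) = -6536/ 161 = -40.60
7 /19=0.37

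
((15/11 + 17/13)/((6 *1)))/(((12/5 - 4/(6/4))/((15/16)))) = -14325/9152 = -1.57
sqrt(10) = 3.16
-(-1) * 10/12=5/6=0.83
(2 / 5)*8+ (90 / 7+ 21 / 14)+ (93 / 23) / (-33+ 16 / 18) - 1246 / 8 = -128716689 / 930580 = -138.32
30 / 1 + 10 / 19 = 580 / 19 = 30.53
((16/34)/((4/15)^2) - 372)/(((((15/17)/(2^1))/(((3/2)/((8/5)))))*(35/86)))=-534189/280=-1907.82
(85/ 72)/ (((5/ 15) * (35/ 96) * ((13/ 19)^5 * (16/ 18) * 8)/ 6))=1136529441/ 20792408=54.66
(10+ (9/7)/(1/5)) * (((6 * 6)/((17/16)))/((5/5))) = 66240/119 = 556.64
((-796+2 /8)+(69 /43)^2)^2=34413745540329 /54700816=629126.73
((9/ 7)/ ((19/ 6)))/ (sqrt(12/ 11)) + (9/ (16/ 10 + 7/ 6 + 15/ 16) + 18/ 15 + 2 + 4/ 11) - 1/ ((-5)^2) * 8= 9 * sqrt(33)/ 133 + 1386988/ 244475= 6.06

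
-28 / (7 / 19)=-76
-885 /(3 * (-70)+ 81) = 295 /43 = 6.86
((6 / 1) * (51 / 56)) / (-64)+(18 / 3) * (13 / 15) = 45827 / 8960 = 5.11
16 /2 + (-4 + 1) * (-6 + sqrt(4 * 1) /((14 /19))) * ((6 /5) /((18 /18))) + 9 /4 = 22.08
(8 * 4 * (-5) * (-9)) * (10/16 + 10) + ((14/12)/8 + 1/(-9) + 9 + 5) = 2205221/144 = 15314.03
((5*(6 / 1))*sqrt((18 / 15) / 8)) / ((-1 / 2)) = -6*sqrt(15) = -23.24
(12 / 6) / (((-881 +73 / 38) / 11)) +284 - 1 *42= 8083174 / 33405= 241.97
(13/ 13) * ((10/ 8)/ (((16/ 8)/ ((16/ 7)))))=1.43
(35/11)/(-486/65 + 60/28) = -15925/26697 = -0.60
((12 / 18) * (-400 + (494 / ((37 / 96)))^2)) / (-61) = -4496976352 / 250527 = -17950.07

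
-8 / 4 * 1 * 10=-20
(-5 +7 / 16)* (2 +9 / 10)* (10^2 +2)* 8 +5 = -107917 / 10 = -10791.70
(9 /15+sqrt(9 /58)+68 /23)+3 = 3 * sqrt(58) /58+754 /115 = 6.95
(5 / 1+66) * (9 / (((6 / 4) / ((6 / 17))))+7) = 11005 / 17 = 647.35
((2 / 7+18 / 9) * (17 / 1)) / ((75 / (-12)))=-1088 / 175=-6.22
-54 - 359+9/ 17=-7012/ 17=-412.47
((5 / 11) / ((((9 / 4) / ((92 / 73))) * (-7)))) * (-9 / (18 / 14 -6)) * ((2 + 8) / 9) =-18400 / 238491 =-0.08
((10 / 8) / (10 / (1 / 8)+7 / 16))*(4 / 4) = 20 / 1287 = 0.02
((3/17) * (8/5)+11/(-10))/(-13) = 139/2210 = 0.06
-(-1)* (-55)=-55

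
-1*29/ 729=-0.04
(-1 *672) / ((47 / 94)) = -1344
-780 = -780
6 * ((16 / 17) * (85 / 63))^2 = 12800 / 1323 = 9.67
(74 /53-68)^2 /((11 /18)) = 224296200 /30899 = 7259.01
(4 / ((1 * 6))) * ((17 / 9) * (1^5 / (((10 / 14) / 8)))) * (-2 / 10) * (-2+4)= -5.64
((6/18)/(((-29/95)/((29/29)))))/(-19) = 5/87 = 0.06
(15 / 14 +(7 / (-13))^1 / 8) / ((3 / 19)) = 13889 / 2184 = 6.36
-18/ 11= -1.64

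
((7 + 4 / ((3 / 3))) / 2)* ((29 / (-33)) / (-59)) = 29 / 354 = 0.08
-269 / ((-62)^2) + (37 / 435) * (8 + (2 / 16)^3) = 130699109 / 214033920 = 0.61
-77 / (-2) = 77 / 2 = 38.50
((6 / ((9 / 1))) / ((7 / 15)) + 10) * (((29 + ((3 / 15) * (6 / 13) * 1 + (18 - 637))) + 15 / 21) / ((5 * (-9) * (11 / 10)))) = 953184 / 7007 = 136.03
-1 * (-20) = 20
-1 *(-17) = 17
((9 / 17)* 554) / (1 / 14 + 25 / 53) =3699612 / 6851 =540.01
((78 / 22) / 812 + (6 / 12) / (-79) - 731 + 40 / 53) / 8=-27309993889 / 299186272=-91.28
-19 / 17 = -1.12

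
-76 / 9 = -8.44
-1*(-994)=994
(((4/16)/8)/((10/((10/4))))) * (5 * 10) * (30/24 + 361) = 141.50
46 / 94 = 23 / 47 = 0.49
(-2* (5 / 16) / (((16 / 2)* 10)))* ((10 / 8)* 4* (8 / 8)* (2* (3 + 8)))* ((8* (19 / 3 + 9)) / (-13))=1265 / 156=8.11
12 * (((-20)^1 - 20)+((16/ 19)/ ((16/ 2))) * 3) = -9048/ 19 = -476.21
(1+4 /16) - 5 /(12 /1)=5 /6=0.83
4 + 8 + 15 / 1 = 27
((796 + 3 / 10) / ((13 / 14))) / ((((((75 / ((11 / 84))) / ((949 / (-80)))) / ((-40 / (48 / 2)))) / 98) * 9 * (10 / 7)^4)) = 752281706561 / 9720000000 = 77.40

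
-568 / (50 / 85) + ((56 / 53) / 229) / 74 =-2168104992 / 2245345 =-965.60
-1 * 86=-86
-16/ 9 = -1.78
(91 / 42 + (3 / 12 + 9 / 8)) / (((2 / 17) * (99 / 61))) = 88145 / 4752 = 18.55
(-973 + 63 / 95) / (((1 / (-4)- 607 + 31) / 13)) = 4803344 / 218975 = 21.94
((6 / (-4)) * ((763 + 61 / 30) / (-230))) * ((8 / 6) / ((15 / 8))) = 91804 / 25875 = 3.55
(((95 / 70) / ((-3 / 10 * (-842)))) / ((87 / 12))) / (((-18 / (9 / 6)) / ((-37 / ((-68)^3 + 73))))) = -3515 / 483589137906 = -0.00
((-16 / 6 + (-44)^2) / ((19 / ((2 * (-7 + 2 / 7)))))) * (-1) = 545200 / 399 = 1366.42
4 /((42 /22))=44 /21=2.10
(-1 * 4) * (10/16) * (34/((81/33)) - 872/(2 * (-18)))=-2570/27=-95.19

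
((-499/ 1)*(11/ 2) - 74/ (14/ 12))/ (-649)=39311/ 9086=4.33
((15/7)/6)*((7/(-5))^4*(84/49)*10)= 588/25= 23.52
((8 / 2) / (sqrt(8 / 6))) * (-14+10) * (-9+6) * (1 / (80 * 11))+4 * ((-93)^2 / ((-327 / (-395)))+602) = 3 * sqrt(3) / 110+4817612 / 109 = 44198.32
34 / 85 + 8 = 42 / 5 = 8.40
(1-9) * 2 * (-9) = 144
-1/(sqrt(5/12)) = -2*sqrt(15)/5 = -1.55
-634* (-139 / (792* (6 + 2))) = 44063 / 3168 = 13.91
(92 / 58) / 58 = 23 / 841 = 0.03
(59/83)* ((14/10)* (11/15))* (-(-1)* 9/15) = 4543/10375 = 0.44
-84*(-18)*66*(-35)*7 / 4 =-6112260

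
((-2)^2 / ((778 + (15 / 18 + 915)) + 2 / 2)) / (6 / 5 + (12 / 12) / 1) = 120 / 111859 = 0.00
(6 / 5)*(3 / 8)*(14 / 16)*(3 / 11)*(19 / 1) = 2.04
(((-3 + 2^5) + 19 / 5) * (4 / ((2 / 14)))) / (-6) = -2296 / 15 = -153.07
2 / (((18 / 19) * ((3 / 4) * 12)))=19 / 81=0.23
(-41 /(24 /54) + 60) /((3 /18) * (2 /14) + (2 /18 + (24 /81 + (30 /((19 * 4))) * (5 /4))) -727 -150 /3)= 926478 /22295093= 0.04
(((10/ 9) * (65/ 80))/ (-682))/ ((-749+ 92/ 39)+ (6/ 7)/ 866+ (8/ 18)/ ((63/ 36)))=2561195/ 1444141285312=0.00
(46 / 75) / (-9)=-46 / 675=-0.07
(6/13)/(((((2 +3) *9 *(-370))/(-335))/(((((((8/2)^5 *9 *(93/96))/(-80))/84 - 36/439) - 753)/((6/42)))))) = -517754493/10557950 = -49.04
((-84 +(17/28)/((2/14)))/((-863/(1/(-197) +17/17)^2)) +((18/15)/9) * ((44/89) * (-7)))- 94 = -94.37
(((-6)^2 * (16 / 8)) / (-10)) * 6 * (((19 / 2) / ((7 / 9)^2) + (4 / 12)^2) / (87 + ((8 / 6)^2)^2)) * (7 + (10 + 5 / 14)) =-1647349002 / 12524645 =-131.53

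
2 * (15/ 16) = 15/ 8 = 1.88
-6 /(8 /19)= -57 /4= -14.25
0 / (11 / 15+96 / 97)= 0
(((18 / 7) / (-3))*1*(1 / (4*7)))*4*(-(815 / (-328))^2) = 1992675 / 2635808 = 0.76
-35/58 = -0.60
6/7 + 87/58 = 33/14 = 2.36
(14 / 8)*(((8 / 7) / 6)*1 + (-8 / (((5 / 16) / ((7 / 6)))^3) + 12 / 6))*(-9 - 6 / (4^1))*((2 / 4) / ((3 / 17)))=582073387 / 27000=21558.27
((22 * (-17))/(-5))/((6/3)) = 187/5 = 37.40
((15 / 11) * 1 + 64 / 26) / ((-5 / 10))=-1094 / 143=-7.65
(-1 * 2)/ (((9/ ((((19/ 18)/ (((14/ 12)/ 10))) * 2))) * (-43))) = 760/ 8127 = 0.09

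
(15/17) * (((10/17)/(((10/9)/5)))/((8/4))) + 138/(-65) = -35889/37570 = -0.96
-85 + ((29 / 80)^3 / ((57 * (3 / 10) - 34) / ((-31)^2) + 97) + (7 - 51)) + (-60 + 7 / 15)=-8996495228411 / 47718451200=-188.53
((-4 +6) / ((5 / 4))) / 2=4 / 5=0.80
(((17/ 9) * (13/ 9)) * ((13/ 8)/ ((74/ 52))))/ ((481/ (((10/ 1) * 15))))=71825/ 73926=0.97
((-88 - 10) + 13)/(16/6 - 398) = 255/1186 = 0.22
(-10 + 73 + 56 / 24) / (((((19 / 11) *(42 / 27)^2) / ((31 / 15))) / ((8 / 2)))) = 12276 / 95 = 129.22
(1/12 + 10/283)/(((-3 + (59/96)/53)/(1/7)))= -170872/30121105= -0.01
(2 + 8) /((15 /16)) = 32 /3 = 10.67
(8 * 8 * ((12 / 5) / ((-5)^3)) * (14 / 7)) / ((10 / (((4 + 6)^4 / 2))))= -6144 / 5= -1228.80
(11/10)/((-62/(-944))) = 2596/155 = 16.75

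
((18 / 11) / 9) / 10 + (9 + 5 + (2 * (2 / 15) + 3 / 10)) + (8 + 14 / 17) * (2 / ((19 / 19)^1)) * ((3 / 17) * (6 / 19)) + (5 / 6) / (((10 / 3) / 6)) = 15464114 / 906015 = 17.07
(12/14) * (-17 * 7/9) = -34/3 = -11.33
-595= -595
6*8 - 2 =46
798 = 798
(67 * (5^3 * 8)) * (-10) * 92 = -61640000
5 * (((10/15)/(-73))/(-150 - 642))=5/86724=0.00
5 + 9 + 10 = 24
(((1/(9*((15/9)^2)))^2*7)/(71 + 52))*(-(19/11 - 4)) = 7/33825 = 0.00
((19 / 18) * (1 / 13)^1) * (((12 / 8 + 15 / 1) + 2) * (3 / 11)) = 703 / 1716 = 0.41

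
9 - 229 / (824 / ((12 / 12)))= 7187 / 824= 8.72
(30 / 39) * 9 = 90 / 13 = 6.92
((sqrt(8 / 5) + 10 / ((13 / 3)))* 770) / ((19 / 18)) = 5544* sqrt(10) / 19 + 415800 / 247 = 2606.12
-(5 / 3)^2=-25 / 9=-2.78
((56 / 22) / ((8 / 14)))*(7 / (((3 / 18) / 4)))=8232 / 11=748.36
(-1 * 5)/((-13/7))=35/13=2.69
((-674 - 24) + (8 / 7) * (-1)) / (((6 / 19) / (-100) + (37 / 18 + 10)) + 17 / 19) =-20921850 / 387443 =-54.00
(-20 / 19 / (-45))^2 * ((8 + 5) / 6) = 104 / 87723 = 0.00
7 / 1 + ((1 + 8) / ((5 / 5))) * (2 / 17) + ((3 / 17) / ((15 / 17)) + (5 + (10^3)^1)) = 86127 / 85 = 1013.26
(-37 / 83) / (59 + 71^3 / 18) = -666 / 29794759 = -0.00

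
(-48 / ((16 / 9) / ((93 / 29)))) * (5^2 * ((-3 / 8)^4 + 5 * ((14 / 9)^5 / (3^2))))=-10996.08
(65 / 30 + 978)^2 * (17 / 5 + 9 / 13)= 4599959413 / 1170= 3931589.24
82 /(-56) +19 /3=409 /84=4.87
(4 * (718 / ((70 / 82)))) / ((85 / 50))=235504 / 119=1979.03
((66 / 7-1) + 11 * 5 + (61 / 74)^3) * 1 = 181508323 / 2836568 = 63.99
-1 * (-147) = 147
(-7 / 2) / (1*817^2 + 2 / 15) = -105 / 20024674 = -0.00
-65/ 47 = -1.38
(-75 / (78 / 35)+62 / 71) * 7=-423591 / 1846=-229.46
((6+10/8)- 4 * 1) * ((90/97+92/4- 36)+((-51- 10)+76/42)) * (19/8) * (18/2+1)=-5500.59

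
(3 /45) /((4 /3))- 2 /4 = -0.45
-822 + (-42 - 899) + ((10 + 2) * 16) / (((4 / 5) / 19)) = 2797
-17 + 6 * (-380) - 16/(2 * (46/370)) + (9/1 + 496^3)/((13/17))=47710656452/299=159567412.88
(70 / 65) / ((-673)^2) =14 / 5888077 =0.00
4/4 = 1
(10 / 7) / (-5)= -2 / 7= -0.29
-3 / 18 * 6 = -1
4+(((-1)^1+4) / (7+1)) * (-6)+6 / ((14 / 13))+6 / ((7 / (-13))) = -107 / 28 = -3.82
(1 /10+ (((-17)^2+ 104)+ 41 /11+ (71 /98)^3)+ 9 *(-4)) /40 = 18698110941 /2070622400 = 9.03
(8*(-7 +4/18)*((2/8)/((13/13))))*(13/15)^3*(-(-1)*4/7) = -1072136/212625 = -5.04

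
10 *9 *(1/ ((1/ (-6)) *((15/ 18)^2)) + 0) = -777.60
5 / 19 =0.26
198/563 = 0.35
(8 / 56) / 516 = 0.00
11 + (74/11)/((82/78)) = 7847/451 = 17.40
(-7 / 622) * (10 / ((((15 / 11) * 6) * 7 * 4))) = -11 / 22392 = -0.00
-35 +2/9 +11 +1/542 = -115979/4878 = -23.78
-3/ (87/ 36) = -36/ 29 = -1.24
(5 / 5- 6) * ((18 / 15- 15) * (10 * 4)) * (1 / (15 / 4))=736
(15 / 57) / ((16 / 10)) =25 / 152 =0.16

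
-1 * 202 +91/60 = -12029/60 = -200.48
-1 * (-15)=15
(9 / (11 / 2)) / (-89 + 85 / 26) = -156 / 8173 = -0.02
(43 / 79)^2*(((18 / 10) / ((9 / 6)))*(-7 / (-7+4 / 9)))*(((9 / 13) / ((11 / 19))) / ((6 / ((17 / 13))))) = 338627709 / 3422595605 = 0.10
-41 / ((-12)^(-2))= -5904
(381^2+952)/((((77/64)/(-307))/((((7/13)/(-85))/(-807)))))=-260984384/891735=-292.67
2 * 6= 12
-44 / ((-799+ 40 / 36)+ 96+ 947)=-198 / 1103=-0.18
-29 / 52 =-0.56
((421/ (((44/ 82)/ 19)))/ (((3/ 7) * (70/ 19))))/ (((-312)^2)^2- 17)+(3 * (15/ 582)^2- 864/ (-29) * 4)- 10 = 93152523730221913583/ 853245058161097470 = 109.17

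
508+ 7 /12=6103 /12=508.58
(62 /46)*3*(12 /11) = 4.41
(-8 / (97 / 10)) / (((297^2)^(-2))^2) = -4843302352113267020880 / 97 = -49930952083641928050.31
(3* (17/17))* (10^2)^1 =300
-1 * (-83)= 83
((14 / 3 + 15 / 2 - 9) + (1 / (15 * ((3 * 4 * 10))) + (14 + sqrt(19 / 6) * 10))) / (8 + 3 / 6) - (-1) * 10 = 10 * sqrt(114) / 51 + 183901 / 15300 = 14.11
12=12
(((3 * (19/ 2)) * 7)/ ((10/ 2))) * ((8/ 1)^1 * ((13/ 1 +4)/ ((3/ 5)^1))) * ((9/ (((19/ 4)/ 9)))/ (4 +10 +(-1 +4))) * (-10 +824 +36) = 7711200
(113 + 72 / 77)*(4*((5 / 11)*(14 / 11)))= 350920 / 1331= 263.65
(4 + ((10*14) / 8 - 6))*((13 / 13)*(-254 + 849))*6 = 55335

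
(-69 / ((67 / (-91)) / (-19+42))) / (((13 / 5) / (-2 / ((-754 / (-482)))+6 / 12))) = -32604915 / 50518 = -645.41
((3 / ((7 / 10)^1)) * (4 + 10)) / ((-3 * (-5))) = 4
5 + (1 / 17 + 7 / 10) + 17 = 3869 / 170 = 22.76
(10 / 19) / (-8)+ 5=375 / 76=4.93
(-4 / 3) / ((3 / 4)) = -16 / 9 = -1.78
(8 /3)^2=7.11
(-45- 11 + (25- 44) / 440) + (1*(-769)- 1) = -363459 / 440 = -826.04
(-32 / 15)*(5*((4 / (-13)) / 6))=64 / 117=0.55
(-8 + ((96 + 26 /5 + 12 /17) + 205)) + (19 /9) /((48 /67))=11084029 /36720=301.85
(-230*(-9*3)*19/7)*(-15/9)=-196650/7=-28092.86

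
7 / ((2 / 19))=133 / 2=66.50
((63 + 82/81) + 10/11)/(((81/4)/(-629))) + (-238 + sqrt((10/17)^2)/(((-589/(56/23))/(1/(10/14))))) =-37473093422746/16620909129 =-2254.58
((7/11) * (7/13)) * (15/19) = 0.27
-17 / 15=-1.13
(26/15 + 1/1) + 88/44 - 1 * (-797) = 12026/15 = 801.73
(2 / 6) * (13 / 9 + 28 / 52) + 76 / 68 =10613 / 5967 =1.78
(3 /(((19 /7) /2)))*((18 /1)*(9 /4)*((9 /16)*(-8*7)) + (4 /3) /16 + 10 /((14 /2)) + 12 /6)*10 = -534340 /19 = -28123.16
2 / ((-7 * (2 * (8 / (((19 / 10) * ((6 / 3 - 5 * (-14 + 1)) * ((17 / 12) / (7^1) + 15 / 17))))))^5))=-29812548785258002760556847203157 / 2179259735632331459788800000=-13680.13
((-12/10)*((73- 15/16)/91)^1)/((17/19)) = -65721/61880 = -1.06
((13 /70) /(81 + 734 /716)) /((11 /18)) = 41886 /11305525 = 0.00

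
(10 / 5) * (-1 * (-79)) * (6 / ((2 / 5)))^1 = 2370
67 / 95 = 0.71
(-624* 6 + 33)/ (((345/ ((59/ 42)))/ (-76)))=2773354/ 2415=1148.39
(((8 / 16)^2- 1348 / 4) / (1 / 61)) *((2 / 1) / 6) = -6847.25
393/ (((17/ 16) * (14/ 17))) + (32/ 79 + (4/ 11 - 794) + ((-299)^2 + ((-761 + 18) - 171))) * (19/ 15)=111527.92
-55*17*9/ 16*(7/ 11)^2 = -37485/ 176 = -212.98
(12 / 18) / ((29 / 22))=44 / 87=0.51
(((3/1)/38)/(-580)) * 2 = -3/11020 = -0.00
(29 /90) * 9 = 29 /10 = 2.90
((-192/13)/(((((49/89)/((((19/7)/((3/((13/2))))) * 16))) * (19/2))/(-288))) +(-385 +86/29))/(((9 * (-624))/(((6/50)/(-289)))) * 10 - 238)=757367775/1345349276614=0.00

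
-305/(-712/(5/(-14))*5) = -305/9968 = -0.03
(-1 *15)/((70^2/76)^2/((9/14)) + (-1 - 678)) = -48735/18802679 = -0.00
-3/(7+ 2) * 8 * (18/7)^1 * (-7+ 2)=240/7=34.29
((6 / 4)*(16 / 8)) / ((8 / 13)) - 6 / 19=693 / 152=4.56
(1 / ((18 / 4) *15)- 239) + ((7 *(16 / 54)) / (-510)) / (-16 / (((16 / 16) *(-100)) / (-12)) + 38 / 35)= -120112699 / 502605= -238.98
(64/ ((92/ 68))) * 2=2176/ 23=94.61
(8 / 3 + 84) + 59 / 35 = 9277 / 105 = 88.35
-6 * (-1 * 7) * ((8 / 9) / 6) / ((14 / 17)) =68 / 9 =7.56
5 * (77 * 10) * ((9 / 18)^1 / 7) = 275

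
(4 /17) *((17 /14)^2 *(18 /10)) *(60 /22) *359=329562 /539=611.43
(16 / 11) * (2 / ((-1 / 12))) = -384 / 11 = -34.91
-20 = -20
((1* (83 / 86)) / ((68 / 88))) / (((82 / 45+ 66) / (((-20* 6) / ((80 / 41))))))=-5053455 / 4462024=-1.13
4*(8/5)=6.40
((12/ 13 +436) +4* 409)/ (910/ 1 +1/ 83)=2236684/ 981903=2.28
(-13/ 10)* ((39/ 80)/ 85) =-507/ 68000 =-0.01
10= 10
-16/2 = -8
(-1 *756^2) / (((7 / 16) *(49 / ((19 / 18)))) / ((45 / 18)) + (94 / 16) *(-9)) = 48263040 / 3779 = 12771.38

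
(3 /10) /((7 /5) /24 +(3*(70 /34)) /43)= 1.49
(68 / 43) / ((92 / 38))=646 / 989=0.65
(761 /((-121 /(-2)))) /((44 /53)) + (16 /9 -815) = -19120181 /23958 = -798.07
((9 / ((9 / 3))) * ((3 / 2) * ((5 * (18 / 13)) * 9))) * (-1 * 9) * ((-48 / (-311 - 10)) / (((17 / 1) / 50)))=-26244000 / 23647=-1109.82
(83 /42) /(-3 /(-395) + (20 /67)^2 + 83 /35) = 147171865 /183807852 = 0.80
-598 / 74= -299 / 37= -8.08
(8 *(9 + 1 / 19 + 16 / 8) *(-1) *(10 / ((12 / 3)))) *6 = -25200 / 19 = -1326.32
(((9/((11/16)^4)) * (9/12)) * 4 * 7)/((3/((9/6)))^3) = 1548288/14641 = 105.75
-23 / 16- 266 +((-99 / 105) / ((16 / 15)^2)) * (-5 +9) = -121297 / 448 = -270.75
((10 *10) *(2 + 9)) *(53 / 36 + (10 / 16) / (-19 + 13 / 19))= 3303025 / 2088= 1581.91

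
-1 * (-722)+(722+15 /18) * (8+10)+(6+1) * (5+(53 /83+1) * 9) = 13871.23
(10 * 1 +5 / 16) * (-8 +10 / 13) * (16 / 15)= -1034 / 13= -79.54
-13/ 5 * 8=-104/ 5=-20.80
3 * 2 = 6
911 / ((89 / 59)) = 53749 / 89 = 603.92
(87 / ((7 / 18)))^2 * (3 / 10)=3678534 / 245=15014.42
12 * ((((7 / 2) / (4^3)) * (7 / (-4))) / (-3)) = 49 / 128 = 0.38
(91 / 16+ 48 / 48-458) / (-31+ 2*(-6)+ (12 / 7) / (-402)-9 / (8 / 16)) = 7.40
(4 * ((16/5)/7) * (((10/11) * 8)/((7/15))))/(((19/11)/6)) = 92160/931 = 98.99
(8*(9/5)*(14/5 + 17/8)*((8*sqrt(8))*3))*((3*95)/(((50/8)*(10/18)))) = 174633408*sqrt(2)/625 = 395150.29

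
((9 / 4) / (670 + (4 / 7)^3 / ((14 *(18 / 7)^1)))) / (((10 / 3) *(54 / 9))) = 27783 / 165464480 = 0.00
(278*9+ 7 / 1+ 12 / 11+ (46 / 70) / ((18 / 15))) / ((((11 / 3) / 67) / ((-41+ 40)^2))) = 77714305 / 1694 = 45876.21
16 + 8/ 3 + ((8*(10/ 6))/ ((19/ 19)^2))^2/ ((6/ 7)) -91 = 3647/ 27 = 135.07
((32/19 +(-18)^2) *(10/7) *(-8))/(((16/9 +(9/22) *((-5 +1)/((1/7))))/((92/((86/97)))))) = 39913.47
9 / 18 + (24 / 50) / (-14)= 163 / 350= 0.47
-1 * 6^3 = -216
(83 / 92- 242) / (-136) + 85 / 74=1352457 / 462944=2.92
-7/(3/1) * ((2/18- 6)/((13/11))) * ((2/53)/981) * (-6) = -308/114777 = -0.00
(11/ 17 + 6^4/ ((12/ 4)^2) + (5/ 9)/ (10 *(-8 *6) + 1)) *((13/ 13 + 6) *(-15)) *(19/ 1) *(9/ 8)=-2643540585/ 8143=-324639.64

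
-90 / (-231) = 30 / 77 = 0.39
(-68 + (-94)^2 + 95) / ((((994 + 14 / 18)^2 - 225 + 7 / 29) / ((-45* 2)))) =-1873726830 / 2324002103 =-0.81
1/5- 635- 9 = -3219/5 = -643.80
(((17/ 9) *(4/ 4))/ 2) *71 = 67.06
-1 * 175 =-175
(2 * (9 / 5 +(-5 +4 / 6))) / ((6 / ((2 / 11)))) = -76 / 495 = -0.15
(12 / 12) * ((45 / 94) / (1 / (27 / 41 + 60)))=111915 / 3854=29.04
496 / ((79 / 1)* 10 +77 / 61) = 976 / 1557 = 0.63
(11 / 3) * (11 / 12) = 121 / 36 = 3.36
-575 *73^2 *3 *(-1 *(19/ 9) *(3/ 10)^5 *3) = 565891839/ 4000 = 141472.96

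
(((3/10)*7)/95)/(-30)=-7/9500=-0.00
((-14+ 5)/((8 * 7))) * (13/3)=-39/56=-0.70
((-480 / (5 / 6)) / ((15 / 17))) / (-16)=204 / 5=40.80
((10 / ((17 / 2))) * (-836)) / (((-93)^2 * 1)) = -16720 / 147033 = -0.11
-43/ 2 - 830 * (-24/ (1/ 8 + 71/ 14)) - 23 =735047/ 194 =3788.90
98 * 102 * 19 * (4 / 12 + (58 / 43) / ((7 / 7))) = 13737836 / 43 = 319484.56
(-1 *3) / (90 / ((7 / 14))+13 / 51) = -153 / 9193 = -0.02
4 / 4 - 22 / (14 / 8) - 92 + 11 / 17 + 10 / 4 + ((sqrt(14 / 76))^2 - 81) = -409784 / 2261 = -181.24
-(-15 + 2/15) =223/15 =14.87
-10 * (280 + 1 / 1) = -2810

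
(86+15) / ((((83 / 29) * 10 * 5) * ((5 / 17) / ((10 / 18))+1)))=49793 / 107900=0.46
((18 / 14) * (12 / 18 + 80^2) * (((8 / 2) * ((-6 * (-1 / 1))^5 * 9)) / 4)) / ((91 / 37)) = 149165437248 / 637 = 234168661.30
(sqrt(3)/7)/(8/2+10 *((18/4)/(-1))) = -sqrt(3)/287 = -0.01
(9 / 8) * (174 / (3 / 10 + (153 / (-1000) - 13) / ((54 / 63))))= -1174500 / 90271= -13.01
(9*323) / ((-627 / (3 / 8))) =-153 / 88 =-1.74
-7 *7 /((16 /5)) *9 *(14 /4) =-15435 /32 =-482.34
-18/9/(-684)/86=1/29412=0.00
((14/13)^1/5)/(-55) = -0.00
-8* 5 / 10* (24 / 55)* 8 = -768 / 55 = -13.96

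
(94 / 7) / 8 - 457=-12749 / 28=-455.32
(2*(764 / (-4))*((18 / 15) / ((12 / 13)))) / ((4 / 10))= -2483 / 2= -1241.50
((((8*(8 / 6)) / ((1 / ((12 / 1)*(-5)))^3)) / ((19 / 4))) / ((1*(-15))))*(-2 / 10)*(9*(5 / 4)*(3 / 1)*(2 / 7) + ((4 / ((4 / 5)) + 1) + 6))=-139972.33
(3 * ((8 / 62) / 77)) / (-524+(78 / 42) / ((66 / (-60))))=-6 / 627409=-0.00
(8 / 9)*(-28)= -224 / 9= -24.89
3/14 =0.21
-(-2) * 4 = 8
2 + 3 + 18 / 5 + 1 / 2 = 91 / 10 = 9.10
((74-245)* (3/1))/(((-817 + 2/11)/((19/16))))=35739/47920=0.75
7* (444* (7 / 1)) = 21756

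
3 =3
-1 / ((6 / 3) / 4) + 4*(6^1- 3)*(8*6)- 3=571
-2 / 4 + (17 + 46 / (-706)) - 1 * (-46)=44079 / 706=62.43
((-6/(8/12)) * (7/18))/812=-1/232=-0.00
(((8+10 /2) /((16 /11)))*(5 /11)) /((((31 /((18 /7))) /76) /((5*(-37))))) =-2056275 /434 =-4737.96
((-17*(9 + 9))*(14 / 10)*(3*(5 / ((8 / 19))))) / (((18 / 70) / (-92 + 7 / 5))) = 21508893 / 4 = 5377223.25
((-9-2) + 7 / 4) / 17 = -37 / 68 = -0.54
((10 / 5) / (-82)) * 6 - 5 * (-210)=43044 / 41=1049.85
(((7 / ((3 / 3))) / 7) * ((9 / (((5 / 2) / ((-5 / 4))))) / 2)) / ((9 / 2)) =-1 / 2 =-0.50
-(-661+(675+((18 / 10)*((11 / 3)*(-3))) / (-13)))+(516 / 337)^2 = -97284481 / 7381985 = -13.18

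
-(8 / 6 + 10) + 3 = -25 / 3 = -8.33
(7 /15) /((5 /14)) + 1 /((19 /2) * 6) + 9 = 4904 /475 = 10.32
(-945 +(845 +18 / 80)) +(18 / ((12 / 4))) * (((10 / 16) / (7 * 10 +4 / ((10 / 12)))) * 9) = -371471 / 3740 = -99.32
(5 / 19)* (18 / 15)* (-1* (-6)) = 36 / 19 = 1.89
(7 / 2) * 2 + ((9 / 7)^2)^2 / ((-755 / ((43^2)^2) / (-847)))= 2714122969436 / 258965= 10480655.57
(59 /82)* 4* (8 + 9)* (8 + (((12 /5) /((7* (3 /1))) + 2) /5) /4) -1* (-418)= 5844661 /7175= 814.59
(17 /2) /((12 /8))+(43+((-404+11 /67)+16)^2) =2026316069 /13467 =150465.29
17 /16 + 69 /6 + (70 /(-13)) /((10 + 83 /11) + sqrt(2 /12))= 8470 * sqrt(6) /2903849 + 569407089 /46461584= 12.26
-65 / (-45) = 13 / 9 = 1.44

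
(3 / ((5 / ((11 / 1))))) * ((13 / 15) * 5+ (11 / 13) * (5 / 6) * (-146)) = -42306 / 65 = -650.86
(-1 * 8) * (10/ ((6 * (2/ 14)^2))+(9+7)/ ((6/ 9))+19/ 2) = -2764/ 3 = -921.33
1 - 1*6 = -5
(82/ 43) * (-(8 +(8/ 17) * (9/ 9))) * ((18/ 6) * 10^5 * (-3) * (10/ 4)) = 26568000000/ 731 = 36344733.24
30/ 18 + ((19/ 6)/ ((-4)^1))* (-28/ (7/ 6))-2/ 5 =304/ 15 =20.27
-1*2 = -2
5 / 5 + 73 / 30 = 103 / 30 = 3.43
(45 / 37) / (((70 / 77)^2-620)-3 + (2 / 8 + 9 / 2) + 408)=-7260 / 1250119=-0.01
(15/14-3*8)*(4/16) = -321/56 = -5.73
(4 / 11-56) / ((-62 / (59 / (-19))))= -18054 / 6479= -2.79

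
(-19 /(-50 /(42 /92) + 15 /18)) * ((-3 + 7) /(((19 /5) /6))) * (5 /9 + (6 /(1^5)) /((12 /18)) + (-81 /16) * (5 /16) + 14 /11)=1640359 /160688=10.21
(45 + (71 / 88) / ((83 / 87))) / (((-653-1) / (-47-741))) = 21988943 / 398068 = 55.24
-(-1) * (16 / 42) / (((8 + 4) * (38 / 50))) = 50 / 1197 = 0.04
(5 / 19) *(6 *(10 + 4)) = 420 / 19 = 22.11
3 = 3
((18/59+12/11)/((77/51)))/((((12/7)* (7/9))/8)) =277236/49973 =5.55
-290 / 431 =-0.67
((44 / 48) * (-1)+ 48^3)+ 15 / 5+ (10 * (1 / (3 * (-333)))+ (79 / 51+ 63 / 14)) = 7513287511 / 67932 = 110600.12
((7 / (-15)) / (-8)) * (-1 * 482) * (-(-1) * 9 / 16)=-5061 / 320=-15.82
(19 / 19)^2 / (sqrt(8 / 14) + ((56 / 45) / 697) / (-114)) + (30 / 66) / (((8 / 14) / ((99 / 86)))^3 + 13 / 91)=3196246718025 *sqrt(7) / 6392493433306 + 96706186456143398526 / 56415183271207793891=3.04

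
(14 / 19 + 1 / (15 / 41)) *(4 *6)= 7912 / 95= 83.28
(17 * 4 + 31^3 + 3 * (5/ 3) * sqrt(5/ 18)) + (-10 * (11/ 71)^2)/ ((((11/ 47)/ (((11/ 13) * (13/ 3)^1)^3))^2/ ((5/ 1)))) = -85940401799/ 3674889 + 5 * sqrt(10)/ 6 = -23383.21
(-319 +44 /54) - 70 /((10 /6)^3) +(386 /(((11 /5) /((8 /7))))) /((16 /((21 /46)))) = -111886261 /341550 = -327.58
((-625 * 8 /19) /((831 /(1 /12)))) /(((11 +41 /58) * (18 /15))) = -181250 /96486579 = -0.00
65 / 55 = 13 / 11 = 1.18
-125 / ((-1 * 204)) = 125 / 204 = 0.61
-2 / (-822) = 1 / 411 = 0.00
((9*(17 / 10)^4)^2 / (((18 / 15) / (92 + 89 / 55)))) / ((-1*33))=-323263575573381 / 24200000000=-13358.00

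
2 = 2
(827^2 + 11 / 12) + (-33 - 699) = 683197.92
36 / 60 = 3 / 5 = 0.60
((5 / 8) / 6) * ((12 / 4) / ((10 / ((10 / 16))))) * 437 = 2185 / 256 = 8.54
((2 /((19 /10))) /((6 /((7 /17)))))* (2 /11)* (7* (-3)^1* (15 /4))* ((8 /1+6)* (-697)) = 2109450 /209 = 10093.06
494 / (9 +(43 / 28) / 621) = 8589672 / 156535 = 54.87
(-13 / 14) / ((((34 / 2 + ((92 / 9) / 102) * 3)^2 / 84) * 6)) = -0.04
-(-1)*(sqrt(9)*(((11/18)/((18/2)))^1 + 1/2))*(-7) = -322/27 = -11.93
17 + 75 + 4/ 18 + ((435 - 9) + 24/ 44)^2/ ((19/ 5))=992577050/ 20691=47971.44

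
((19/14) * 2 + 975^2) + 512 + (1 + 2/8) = 26631947/28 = 951140.96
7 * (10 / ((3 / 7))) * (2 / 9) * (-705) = -230300 / 9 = -25588.89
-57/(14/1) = -57/14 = -4.07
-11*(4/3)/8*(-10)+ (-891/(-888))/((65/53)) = 19.15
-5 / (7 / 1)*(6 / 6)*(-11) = 55 / 7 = 7.86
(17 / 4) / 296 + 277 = 327985 / 1184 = 277.01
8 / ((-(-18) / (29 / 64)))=29 / 144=0.20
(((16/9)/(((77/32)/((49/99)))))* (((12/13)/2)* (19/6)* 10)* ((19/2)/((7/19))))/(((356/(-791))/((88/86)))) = -13889200640/44328141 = -313.33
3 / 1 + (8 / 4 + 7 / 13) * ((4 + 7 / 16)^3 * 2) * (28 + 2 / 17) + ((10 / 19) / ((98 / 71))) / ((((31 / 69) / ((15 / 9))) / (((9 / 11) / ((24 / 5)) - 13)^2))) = 10044256871170589 / 790294529024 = 12709.51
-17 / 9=-1.89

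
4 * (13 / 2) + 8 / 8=27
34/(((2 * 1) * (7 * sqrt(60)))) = 17 * sqrt(15)/210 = 0.31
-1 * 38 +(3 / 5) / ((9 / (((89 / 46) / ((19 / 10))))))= -49729 / 1311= -37.93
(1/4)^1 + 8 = 33/4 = 8.25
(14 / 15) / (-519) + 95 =739561 / 7785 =95.00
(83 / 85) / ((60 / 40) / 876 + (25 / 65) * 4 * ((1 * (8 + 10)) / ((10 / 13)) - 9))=630136 / 14297425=0.04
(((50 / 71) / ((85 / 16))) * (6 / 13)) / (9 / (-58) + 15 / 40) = 74240 / 266747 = 0.28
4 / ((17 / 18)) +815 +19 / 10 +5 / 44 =3071471 / 3740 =821.25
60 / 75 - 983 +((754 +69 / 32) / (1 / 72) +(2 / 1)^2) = 1069301 / 20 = 53465.05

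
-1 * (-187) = 187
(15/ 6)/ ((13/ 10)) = 25/ 13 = 1.92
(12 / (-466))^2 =36 / 54289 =0.00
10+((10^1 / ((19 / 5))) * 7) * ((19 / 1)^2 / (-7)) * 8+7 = -7583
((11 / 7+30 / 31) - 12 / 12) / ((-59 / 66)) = -22044 / 12803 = -1.72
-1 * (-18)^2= -324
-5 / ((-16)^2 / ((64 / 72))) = -5 / 288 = -0.02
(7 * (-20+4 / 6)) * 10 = -4060 / 3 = -1353.33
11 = 11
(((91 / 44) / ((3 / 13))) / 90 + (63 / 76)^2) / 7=964013 / 8577360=0.11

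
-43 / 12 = -3.58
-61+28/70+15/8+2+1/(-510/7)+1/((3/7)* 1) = -110987/2040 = -54.41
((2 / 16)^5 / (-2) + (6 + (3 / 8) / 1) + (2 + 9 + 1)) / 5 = 1204223 / 327680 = 3.67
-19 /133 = -1 /7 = -0.14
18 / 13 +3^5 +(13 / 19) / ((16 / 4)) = 241621 / 988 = 244.56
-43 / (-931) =43 / 931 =0.05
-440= -440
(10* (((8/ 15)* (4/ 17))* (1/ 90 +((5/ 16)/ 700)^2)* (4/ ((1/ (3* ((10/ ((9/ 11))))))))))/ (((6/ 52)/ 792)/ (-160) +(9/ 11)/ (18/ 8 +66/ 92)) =50514088768/ 6810509349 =7.42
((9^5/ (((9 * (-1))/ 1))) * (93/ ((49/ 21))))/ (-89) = 1830519/ 623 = 2938.23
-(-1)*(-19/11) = -19/11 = -1.73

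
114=114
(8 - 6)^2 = 4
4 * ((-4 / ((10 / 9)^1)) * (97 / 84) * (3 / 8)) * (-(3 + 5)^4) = 893952 / 35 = 25541.49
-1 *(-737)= 737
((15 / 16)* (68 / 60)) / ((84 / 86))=731 / 672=1.09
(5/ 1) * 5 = 25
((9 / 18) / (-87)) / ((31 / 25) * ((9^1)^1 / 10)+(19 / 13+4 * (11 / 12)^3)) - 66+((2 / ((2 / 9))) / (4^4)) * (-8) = -244336375263 / 3686300896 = -66.28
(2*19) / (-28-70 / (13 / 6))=-247 / 392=-0.63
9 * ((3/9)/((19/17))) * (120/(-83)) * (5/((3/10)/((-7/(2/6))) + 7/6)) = -3213000/190817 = -16.84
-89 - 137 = -226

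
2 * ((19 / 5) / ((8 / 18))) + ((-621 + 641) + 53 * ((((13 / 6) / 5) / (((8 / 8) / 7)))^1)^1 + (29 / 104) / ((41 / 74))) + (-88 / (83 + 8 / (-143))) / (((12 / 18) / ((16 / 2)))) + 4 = 71932677211 / 379314780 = 189.64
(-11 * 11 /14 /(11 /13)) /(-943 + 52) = 13 /1134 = 0.01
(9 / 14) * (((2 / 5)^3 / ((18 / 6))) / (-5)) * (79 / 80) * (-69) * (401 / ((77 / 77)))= 6557553 / 87500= 74.94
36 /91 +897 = 81663 /91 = 897.40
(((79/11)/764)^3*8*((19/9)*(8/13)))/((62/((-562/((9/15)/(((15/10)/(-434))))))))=13161676105/29197484595315036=0.00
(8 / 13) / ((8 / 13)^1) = 1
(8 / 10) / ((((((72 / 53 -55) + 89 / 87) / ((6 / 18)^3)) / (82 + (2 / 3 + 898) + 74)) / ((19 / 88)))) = -23099573 / 180148320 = -0.13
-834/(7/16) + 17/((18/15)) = -79469/42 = -1892.12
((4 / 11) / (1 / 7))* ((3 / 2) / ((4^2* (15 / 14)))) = 49 / 220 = 0.22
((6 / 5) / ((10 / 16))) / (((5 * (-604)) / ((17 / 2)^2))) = -867 / 18875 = -0.05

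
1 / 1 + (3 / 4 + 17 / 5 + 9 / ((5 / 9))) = 427 / 20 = 21.35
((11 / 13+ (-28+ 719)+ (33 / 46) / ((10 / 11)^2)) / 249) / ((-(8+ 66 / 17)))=-234737751 / 1002606800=-0.23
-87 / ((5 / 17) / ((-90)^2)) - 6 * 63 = -2396358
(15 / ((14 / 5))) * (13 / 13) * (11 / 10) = 165 / 28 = 5.89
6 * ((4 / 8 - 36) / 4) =-213 / 4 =-53.25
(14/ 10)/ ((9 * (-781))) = -7/ 35145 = -0.00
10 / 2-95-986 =-1076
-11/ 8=-1.38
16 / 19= 0.84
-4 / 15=-0.27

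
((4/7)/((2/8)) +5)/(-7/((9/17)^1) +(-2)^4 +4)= 459/427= 1.07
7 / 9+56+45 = 916 / 9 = 101.78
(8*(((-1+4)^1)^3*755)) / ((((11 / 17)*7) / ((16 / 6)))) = 96012.47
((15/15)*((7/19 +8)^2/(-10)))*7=-176967/3610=-49.02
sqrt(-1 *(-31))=sqrt(31)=5.57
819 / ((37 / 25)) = 20475 / 37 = 553.38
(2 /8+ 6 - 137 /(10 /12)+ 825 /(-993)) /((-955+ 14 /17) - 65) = 17891701 /114698120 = 0.16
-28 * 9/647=-0.39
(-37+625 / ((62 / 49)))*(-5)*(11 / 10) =-311641 / 124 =-2513.23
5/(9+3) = 5/12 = 0.42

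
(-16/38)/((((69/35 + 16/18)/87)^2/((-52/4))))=78107538600/15424219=5063.95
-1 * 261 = -261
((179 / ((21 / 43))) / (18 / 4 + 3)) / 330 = 7697 / 51975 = 0.15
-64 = -64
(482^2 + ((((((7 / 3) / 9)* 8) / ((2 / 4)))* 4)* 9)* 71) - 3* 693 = 722543 / 3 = 240847.67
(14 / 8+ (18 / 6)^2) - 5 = 23 / 4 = 5.75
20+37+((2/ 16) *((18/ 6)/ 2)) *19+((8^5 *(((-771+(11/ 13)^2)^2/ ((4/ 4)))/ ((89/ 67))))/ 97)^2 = 22147251514720641715959275202542617/ 972725459410476304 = 22768244935362400.84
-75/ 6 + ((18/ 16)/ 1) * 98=391/ 4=97.75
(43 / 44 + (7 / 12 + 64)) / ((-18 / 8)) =-8654 / 297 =-29.14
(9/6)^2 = 9/4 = 2.25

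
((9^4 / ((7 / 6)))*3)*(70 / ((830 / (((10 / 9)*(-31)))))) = -4067820 / 83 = -49009.88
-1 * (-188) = 188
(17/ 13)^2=289/ 169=1.71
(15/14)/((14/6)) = 45/98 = 0.46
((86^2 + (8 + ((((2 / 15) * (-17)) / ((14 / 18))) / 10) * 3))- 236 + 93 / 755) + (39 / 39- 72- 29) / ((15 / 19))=558142156 / 79275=7040.58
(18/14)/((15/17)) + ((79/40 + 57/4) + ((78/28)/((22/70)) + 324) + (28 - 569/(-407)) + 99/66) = 43469337/113960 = 381.44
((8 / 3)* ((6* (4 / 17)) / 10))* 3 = 1.13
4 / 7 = 0.57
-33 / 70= -0.47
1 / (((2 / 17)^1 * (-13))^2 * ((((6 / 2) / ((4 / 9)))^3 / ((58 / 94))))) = 134096 / 156342069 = 0.00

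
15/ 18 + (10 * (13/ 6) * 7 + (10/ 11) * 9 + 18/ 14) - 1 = 24789/ 154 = 160.97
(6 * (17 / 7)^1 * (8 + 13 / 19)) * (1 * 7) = 16830 / 19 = 885.79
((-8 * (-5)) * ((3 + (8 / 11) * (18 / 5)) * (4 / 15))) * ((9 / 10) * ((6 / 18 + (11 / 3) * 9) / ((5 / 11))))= 19776 / 5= 3955.20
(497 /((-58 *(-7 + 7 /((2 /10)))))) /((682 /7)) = -497 /158224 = -0.00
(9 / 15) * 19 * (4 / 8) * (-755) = -8607 / 2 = -4303.50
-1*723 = -723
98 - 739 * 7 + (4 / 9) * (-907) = -49303 / 9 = -5478.11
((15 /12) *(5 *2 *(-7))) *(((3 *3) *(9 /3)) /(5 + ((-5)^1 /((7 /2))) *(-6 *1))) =-6615 /38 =-174.08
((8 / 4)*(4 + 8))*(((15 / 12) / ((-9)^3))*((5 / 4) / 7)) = -25 / 3402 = -0.01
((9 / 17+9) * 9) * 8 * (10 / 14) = 490.08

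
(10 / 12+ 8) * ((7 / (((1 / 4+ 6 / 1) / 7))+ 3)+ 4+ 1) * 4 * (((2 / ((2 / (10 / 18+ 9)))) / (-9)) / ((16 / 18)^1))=-50138 / 75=-668.51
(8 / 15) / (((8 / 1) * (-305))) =-0.00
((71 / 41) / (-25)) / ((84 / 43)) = -3053 / 86100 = -0.04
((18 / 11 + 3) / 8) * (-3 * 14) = -1071 / 44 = -24.34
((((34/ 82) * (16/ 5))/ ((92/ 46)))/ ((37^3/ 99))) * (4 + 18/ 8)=16830/ 2076773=0.01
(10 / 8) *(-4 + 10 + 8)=35 / 2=17.50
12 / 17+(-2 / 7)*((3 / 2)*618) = -31434 / 119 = -264.15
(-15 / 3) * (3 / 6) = -5 / 2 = -2.50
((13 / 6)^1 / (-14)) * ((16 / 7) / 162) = -26 / 11907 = -0.00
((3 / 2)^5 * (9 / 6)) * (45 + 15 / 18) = 66825 / 128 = 522.07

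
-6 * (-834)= 5004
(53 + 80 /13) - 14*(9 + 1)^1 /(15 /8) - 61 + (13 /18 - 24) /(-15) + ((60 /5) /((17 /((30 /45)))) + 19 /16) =-73.30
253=253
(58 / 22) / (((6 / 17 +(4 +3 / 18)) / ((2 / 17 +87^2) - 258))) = 1966026 / 461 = 4264.70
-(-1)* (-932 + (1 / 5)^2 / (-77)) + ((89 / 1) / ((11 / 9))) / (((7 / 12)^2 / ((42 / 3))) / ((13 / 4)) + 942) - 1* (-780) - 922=-1822779624469 / 1697309075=-1073.92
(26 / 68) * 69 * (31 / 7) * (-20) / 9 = -92690 / 357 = -259.64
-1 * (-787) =787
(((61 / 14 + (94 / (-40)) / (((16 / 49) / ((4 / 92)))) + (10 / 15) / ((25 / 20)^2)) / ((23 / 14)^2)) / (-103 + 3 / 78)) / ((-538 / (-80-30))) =-3458568113 / 1051393784520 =-0.00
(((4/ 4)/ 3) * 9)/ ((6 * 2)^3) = 1/ 576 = 0.00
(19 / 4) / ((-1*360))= -19 / 1440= -0.01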